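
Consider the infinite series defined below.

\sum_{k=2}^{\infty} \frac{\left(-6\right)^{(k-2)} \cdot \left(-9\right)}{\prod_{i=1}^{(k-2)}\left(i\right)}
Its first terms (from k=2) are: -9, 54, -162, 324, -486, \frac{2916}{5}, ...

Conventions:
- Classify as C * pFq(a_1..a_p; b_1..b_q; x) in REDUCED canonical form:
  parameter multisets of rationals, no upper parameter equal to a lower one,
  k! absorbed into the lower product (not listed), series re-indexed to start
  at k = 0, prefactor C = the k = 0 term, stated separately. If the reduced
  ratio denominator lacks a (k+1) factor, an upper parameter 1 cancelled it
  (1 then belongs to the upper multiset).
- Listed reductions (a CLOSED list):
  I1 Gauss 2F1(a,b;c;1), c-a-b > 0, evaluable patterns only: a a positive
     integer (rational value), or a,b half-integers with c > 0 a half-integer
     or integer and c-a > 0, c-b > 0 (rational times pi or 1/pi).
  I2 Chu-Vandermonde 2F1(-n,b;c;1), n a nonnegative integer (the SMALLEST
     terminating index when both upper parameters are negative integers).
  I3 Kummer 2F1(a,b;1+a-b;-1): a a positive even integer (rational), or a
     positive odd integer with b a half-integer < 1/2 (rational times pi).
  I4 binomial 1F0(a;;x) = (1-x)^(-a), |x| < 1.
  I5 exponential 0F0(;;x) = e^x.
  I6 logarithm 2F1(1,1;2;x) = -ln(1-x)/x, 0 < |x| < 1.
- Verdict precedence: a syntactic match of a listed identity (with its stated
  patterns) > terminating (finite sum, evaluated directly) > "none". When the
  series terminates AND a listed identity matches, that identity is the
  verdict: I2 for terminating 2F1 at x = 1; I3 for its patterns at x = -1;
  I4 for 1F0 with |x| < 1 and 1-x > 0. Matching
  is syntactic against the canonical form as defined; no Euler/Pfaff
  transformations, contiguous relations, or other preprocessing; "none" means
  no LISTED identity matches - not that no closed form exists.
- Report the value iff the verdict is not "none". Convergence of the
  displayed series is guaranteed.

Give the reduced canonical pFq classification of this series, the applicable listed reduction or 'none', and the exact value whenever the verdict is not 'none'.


Reduced: x = -6, 0F0, upper = {-}, lower = {-}, C = -9. Verdict: the I5 exponential reduction applies (the 0F0 exponential series at x = -6). Sum: \left(-9\right) \cdot e^{-6}.

Key observation: x = -6 and the product of the first k integers (prefactor -9) is k!.
Adjacent-term ratio: r(k) = -6 * 1 / [(k+1)] ; factor over Q: parameters, x = -6, and C = -9.


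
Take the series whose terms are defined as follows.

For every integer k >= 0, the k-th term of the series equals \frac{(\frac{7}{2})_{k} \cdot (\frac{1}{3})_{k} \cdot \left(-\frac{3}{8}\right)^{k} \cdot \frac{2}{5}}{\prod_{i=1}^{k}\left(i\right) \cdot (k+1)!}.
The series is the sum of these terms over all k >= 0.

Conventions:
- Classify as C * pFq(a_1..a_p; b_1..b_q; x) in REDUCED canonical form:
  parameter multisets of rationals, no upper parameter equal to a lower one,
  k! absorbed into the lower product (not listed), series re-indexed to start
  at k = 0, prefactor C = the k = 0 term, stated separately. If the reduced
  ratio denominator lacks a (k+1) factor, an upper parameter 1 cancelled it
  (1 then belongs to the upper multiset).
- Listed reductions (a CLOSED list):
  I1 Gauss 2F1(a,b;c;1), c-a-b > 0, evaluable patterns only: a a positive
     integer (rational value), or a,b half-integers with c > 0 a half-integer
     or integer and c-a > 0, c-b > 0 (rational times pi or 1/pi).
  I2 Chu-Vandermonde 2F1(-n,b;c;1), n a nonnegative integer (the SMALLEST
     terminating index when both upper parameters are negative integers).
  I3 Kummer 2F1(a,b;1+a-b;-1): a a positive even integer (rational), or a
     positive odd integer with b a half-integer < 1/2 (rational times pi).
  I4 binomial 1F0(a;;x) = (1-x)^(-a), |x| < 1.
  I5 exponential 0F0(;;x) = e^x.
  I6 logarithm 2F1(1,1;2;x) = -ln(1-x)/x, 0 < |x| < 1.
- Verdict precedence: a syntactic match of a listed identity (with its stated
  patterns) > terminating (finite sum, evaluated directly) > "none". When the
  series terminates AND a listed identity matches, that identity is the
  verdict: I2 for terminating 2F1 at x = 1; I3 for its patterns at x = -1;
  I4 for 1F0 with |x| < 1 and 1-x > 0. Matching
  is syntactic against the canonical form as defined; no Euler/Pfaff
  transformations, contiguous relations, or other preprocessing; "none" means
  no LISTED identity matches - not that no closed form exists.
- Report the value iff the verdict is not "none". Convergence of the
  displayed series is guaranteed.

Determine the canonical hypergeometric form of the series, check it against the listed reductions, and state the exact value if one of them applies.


With C = \frac{2}{5}: the canonical form is 2F1(\frac{1}{3}, \frac{7}{2}; 2; -\frac{3}{8}). Verdict: none - this 2F1 at x = -\frac{3}{8} matches no listed pattern, and upper {\frac{1}{3}, \frac{7}{2}} holds no stopper.

First insight: t_0 being \frac{2}{5}, the product of the first k integers (C = 2/5) is k!.
Ratio: r(k) = -\frac{3}{8} * (k+\frac{1}{3}) (k+\frac{7}{2}) / [(k+2) (k+1)] - rational in k. x = -\frac{3}{8}; t_0 = \frac{2}{5}; negate the roots.


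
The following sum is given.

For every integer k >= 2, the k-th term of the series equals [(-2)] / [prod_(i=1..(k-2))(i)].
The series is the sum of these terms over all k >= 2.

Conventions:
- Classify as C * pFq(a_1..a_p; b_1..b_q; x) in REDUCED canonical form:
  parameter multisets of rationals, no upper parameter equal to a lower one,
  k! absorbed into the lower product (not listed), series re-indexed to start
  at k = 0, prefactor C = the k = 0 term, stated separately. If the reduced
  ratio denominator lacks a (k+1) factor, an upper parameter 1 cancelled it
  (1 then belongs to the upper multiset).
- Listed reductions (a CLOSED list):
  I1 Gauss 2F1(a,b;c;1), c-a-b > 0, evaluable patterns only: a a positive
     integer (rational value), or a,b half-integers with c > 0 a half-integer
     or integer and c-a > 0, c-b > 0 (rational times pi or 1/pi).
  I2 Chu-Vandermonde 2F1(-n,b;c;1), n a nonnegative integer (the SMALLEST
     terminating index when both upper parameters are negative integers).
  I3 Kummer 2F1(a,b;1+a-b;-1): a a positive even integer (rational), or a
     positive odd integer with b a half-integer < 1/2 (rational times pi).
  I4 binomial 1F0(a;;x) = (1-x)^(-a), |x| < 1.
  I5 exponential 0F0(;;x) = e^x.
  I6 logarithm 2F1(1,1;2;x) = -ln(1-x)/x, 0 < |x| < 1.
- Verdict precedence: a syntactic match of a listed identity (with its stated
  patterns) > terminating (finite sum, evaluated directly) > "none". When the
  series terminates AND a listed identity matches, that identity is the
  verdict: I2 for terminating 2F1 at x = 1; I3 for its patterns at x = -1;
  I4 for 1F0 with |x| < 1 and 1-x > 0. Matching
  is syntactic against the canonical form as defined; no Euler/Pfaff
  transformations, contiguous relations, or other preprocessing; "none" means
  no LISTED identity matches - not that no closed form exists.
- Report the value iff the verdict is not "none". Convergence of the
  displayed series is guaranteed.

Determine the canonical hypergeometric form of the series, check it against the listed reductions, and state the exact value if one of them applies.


x = 1 here; the reduced form reads 0F0, upper {-}, lower {-}, C = -2. Verdict: the I5 exponential reduction fires (the 0F0 exponential series at x = 1). Sum: (-2) * e^(1).

Structural cue: t_0 = -2 here, and the product of the first k integers (C = -2) is k!.
Ratio: r(k) = 1 * 1 / [(k+1)] - rational in k. x = 1; t_0 = -2; negate the roots.


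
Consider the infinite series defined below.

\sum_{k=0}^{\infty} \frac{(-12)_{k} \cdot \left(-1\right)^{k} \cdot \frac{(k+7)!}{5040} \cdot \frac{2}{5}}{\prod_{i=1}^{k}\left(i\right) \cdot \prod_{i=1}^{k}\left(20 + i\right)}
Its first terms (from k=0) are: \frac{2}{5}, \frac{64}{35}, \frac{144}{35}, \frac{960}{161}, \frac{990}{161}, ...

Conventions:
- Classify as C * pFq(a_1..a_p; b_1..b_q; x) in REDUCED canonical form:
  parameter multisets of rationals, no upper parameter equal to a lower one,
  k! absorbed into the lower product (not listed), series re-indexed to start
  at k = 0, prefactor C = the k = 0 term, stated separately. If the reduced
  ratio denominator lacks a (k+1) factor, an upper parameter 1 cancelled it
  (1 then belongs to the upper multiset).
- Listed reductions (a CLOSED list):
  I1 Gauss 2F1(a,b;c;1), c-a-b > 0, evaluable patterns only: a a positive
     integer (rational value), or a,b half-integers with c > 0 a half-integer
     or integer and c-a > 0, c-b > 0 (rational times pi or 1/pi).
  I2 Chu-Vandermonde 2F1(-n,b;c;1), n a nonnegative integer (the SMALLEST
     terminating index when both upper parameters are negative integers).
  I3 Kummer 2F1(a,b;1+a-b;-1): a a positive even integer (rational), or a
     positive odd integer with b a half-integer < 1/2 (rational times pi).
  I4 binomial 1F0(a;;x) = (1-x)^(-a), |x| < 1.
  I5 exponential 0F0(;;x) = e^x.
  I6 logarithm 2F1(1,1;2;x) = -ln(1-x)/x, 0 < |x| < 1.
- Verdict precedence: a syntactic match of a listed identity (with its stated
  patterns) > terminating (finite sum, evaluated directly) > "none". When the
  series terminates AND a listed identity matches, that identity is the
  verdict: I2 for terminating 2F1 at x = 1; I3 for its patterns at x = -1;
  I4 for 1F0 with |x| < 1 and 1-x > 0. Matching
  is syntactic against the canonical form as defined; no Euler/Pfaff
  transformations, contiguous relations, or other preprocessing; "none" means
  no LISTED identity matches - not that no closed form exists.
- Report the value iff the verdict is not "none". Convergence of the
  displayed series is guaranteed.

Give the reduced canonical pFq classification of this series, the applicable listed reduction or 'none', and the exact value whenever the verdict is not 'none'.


Classification (C = \frac{2}{5}): 2F1 with upper {-12, 8}, lower {21}, argument x = -1. Verdict: the Kummer evaluation I3 matches (x = -1; c = 21 equals 1+a-b for upper {-12, 8}: listed pattern). Hence: \frac{969}{35}.

Structural cue: from the first term \frac{2}{5}: the lower running product (prefactor 2/5) is a rising factorial.
Term ratio: r(k) = -1 * (k-12) (k+8) / [(k+21) (k+1)] - poly over poly, x = -1 from leading terms; C = \frac{2}{5} at k = 0.


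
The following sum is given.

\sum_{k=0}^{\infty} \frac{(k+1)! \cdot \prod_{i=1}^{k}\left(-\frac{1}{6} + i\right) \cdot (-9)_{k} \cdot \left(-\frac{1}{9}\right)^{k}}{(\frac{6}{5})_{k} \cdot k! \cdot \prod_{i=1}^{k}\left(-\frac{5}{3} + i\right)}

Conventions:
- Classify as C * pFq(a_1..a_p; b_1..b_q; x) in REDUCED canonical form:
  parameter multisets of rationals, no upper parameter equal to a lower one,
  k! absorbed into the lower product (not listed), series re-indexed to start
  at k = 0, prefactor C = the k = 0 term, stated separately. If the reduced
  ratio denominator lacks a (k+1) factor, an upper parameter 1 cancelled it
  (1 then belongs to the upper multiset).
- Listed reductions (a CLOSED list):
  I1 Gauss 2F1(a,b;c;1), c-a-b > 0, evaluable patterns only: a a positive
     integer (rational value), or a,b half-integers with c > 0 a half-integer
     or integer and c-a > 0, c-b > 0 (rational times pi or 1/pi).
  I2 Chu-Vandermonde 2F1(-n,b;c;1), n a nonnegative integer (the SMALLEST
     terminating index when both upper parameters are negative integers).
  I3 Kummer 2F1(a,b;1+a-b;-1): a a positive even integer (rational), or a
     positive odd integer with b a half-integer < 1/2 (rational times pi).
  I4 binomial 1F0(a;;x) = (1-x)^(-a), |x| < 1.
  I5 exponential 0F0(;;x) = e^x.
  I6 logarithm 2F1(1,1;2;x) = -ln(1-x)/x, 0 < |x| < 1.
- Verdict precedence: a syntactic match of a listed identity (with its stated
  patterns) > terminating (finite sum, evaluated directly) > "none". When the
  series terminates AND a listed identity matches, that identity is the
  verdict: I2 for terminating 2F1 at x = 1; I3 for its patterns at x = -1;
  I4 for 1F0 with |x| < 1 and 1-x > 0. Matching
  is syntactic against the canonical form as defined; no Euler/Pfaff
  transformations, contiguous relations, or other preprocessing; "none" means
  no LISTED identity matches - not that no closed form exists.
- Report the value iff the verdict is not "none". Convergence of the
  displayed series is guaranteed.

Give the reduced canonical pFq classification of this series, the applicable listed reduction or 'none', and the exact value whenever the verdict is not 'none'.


Canonical form: C = 1 times 3F2 with upper {-9, \frac{5}{6}, 2}, lower {-\frac{2}{3}, \frac{6}{5}}, x = -\frac{1}{9}. Verdict: terminating. (-9)_k vanishes past k = 9, leaving a 10-term sum, computed directly. Its exact value is -\frac{22875809680496259096301}{1556844465596542746624}.

The tell: with t_0 = 1, the running product (C = 1, x = -1/9) telescopes to a rising factorial.
Ratio: r(k) = -\frac{1}{9} * (k-9) (k+\frac{5}{6}) (k+2) / [(k-\frac{2}{3}) (k+\frac{6}{5}) (k+1)] - rational; roots negated = parameters, x = -\frac{1}{9}, C = 1.


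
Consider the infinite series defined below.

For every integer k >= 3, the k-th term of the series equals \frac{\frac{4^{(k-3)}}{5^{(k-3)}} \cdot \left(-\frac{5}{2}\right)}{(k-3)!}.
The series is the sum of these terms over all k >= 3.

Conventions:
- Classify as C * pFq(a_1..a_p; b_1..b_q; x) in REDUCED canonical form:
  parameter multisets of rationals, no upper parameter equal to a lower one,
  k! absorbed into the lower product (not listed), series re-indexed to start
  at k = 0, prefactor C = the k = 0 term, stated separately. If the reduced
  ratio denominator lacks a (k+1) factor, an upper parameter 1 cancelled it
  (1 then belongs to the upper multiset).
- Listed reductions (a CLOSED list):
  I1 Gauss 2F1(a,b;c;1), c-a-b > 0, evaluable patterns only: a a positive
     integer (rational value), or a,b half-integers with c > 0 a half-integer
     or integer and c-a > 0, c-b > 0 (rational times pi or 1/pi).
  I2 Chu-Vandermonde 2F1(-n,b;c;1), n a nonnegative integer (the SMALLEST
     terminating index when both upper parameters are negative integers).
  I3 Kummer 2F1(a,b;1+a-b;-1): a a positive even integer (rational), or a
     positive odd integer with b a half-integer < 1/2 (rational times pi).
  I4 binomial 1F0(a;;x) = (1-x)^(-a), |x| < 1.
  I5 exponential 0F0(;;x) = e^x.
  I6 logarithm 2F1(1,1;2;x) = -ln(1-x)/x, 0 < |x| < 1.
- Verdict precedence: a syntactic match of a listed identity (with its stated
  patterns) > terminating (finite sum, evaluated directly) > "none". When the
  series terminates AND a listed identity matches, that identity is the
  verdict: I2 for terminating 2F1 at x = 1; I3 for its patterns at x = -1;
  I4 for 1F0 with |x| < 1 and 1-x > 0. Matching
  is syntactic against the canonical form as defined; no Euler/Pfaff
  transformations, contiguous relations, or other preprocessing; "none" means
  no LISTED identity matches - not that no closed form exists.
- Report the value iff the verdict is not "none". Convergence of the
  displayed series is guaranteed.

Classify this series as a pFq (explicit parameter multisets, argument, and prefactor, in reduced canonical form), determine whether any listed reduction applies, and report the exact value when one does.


Prefactor -\frac{5}{2}, argument \frac{4}{5}: 0F0 with upper {-} over lower {-}. Verdict: the exponential series (I5) fires (the 0F0 exponential series at x = \frac{4}{5}). Sum: \left(-\frac{5}{2}\right) \cdot e^{\frac{4}{5}}.

The tell: x = \frac{4}{5} and the two geometric factors (C = -5/2) combine into one argument.
Step ratio: r(k) = \frac{4}{5} * 1 / [(k+1)] - rational; roots negated = parameters, x = \frac{4}{5}, C = -\frac{5}{2}.


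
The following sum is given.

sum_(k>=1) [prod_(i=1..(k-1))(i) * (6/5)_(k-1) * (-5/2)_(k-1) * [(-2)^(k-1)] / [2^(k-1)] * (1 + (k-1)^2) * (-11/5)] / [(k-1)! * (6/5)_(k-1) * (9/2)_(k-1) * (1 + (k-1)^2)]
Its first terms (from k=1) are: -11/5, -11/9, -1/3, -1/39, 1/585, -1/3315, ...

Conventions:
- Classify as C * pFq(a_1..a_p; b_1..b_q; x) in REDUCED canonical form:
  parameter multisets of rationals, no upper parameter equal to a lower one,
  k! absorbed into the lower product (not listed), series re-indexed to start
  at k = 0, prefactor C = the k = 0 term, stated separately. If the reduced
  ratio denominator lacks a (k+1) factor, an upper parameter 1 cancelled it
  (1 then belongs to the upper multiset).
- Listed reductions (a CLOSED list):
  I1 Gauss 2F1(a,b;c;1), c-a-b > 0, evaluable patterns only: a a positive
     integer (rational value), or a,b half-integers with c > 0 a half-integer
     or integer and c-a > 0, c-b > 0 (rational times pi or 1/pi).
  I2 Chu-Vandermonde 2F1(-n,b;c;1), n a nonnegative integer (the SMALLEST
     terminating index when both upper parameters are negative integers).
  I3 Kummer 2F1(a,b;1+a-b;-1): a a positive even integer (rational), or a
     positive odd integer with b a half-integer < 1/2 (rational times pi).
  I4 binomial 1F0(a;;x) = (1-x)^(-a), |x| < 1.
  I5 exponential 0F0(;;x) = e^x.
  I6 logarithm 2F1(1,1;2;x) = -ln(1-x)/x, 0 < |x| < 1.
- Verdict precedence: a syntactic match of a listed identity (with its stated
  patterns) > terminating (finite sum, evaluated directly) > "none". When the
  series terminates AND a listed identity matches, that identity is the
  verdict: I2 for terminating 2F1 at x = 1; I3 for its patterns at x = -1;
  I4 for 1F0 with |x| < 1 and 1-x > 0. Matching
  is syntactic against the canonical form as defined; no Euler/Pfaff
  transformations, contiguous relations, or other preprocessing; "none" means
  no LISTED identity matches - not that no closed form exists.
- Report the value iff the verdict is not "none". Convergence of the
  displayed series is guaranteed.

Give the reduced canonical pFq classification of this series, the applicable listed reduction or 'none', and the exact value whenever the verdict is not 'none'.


The tell: from the first term -11/5: the parameter 6/5 appears in both the upper and lower lists and cancels (alongside the other common factor).
Ratio: r(k) = (-1) * (k-5/2) (k+1) / [(k+9/2) (k+1)] - rational in k, leading ratio (-1); with t_0 = -11/5, classification follows.

This is -11/5 * 2F1(-5/2, 1; 9/2; -1) in reduced canonical form. Verdict: Kummer (I3) matches (x = -1; c = 9/2 equals 1+a-b for upper {-5/2, 1}: listed pattern). Its exact value is (-77/64) * pi.


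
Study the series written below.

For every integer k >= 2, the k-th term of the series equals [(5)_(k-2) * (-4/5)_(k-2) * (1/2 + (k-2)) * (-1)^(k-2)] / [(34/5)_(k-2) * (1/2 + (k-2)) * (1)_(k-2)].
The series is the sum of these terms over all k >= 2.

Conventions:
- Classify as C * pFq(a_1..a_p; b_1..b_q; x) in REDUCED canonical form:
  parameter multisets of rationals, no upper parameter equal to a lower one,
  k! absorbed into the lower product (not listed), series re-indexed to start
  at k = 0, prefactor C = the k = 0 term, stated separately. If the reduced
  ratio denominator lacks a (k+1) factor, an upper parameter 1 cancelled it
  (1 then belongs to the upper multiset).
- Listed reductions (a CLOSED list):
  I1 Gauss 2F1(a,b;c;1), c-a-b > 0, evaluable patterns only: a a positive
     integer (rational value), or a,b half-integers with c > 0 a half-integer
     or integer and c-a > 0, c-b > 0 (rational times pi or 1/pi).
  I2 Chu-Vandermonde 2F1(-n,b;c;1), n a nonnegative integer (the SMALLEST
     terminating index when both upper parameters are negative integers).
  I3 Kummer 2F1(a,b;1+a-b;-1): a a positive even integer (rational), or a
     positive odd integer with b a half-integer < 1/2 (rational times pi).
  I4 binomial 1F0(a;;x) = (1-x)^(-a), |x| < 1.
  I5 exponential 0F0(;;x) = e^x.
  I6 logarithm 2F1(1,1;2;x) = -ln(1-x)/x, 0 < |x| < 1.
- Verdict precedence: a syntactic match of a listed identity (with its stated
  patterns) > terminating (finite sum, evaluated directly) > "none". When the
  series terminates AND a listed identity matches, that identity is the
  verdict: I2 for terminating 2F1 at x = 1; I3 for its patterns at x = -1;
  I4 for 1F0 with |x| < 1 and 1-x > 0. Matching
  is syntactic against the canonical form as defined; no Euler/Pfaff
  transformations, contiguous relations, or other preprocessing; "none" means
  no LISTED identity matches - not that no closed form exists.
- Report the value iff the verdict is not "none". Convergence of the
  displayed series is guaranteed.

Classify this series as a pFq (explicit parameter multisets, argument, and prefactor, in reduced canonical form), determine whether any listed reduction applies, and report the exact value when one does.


Canonical form: C = 1 times 2F1 with upper {-4/5, 5}, lower {34/5}, x = -1. Verdict: none. Every listed pattern misses the 2F1 form at -1, upper {-4/5, 5}.

Key step: from the first term 1: (1)_k (C = 1, x = -1) is k! itself.
Adjacent-term ratio: r(k) = (-1) * (k-4/5) (k+5) / [(k+34/5) (k+1)] - rational; roots negated = parameters, x = (-1), C = 1.


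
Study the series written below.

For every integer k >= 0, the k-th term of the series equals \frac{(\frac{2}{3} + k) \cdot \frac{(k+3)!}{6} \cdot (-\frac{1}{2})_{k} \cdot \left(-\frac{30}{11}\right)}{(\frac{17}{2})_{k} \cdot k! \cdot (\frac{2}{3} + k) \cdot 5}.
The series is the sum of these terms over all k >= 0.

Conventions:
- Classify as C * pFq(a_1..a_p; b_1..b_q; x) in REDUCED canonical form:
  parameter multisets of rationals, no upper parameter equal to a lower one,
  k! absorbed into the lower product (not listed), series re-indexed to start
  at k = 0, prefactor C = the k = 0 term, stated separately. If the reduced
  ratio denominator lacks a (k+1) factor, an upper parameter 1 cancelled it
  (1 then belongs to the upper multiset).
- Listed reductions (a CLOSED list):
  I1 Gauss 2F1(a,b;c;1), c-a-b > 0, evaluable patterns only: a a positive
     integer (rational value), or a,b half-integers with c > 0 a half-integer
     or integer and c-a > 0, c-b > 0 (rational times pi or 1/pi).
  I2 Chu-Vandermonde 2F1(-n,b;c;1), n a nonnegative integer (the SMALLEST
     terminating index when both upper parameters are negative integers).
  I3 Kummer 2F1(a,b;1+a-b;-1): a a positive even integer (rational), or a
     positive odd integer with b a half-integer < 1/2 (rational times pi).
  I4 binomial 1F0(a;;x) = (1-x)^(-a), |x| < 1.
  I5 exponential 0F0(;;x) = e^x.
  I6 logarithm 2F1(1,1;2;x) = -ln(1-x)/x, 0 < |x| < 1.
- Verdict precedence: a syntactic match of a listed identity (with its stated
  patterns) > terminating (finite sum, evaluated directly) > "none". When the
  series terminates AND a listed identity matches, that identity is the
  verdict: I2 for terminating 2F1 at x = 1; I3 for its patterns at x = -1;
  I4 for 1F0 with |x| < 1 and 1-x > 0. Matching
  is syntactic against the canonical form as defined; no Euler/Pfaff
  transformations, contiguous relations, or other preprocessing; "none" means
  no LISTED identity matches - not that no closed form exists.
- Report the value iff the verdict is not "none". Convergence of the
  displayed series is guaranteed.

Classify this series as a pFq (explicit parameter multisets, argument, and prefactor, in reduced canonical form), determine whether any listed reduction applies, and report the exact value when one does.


First insight: from the first term -\frac{6}{11}: the factorial ratio (prefactor -6/11) (k+a-1)!/(a-1)! is a rising factorial (a)_k.
Ratio: r(k) = 1 * (k-\frac{1}{2}) (k+4) / [(k+\frac{17}{2}) (k+1)] - poly over poly, x = 1 from leading terms; C = -\frac{6}{11} at k = 0.

The series (x = 1) is 2F1: upper {-\frac{1}{2}, 4}, lower {\frac{17}{2}}, prefactor -\frac{6}{11}. Verdict (x = 1): Gauss (I1, integer-parameter pattern) applies (x = 1: the Gamma ratio telescopes since c-a-b = 5 > 0 and a = 4 in Z>0). Value: -\frac{351}{896}.


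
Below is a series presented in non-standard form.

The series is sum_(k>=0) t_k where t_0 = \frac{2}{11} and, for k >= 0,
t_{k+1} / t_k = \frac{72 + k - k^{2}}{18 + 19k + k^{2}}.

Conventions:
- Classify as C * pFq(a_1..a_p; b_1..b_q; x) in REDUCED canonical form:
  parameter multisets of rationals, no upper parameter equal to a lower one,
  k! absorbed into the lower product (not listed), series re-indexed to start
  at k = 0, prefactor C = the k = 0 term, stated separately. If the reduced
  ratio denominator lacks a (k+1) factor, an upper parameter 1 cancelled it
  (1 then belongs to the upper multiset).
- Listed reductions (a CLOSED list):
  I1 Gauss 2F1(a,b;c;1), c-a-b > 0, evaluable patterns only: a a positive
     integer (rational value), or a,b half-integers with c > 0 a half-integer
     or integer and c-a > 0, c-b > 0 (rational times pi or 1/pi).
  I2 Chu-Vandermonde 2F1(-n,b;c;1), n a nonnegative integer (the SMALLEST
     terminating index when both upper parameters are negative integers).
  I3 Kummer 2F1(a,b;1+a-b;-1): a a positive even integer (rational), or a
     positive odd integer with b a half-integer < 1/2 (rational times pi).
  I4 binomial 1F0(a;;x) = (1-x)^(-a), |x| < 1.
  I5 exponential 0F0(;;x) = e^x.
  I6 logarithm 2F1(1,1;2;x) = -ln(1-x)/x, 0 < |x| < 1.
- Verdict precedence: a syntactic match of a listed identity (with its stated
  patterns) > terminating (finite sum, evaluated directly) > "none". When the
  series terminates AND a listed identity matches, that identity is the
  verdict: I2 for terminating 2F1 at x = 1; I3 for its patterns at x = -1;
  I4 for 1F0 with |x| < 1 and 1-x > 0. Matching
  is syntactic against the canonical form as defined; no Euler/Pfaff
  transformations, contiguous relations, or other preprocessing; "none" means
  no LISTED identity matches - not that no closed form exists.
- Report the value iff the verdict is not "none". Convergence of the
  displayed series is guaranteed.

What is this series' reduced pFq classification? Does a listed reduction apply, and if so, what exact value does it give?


With C = \frac{2}{11}: the canonical form is 2F1(-9, 8; 18; -1). Verdict: Kummer's theorem (I3) matches (x = -1; c = 18 equals 1+a-b for upper {-9, 8}: listed pattern). Sum: \frac{68}{11}.

The tell: from the first term \frac{2}{11}: the expanded ratio factors over Q; prefactor 2/11, roots give parameters.
Step ratio: r(k) = -1 * (k-9) (k+8) / [(k+18) (k+1)] - rational in k. x = -1; t_0 = \frac{2}{11}; negate the roots.


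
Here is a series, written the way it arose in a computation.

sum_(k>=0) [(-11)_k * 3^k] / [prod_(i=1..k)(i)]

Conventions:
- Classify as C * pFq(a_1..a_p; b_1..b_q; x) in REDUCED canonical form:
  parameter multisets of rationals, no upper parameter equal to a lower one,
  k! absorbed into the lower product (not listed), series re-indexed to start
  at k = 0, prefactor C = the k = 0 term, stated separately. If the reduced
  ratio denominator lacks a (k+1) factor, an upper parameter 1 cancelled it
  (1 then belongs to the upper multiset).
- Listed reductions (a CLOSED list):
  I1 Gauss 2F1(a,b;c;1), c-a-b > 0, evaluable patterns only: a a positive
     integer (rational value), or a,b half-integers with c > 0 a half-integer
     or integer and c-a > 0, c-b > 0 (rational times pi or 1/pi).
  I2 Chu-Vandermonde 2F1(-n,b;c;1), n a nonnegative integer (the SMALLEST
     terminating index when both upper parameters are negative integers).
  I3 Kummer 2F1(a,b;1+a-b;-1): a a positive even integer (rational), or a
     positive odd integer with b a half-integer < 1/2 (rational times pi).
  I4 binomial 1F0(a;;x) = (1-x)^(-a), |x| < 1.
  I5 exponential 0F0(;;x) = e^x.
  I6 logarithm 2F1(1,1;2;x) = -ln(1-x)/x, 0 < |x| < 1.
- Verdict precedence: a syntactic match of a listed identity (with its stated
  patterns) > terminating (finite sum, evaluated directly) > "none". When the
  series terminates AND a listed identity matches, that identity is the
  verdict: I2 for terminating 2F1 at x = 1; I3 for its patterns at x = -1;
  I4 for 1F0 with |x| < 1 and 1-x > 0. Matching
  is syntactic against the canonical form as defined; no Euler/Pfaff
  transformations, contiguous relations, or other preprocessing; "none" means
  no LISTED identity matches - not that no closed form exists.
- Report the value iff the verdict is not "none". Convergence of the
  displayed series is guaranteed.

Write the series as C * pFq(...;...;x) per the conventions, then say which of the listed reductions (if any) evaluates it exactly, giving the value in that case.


Reduced: x = 3, 1F0, upper = {-11}, lower = {-}, C = 1. Verdict: terminating at k = 11: the factor (-11)_k kills every later term; summing the 12 survivors is exact. Its exact value is -2048.

First insight: t_0 being 1, the product of the first k integers (prefactor 1) is k!.
Step ratio: r(k) = 3 * (k-11) / [(k+1)] ; factor over Q: parameters, x = 3, and C = 1.


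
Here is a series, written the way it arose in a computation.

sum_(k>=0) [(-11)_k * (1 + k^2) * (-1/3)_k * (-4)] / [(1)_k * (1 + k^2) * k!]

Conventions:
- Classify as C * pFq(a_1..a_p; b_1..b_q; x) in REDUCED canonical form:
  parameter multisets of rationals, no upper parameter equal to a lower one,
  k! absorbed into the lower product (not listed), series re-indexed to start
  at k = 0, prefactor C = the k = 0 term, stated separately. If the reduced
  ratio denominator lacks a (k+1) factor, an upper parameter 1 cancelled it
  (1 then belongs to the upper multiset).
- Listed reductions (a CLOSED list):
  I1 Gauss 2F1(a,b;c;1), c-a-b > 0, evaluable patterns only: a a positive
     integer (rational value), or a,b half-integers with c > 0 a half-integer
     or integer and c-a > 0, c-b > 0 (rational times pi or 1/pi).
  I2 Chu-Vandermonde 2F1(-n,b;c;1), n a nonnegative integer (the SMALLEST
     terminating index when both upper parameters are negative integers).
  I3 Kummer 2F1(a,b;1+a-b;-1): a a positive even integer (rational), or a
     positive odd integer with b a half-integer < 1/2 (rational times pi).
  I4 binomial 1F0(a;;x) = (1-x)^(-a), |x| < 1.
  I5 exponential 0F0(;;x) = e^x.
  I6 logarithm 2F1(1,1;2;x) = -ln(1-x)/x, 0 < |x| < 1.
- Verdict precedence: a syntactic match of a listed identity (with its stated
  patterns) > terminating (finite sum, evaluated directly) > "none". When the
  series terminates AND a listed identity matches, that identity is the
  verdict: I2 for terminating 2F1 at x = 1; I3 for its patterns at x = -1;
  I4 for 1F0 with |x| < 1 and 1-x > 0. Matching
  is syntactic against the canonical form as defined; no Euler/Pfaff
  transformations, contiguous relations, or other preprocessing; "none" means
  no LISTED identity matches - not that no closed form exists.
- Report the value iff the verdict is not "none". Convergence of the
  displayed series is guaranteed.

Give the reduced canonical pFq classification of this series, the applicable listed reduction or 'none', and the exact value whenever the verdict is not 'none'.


Reduced: x = 1, 2F1, upper = {-11, -1/3}, lower = {1}, C = -4. Verdict: Vandermonde's identity (I2) matches (terminating 2F1 at x = 1 with n = 11, b = -1/3, c = 1). Value: -145789280/14348907.

The tell: t_0 = -4 here, and striking the common factor k^2 + 1 reduces the term (C = -4).
Adjacent-term ratio: r(k) = 1 * (k-11) (k-1/3) / [(k+1) (k+1)] - poly over poly, x = 1 from leading terms; C = -4 at k = 0.


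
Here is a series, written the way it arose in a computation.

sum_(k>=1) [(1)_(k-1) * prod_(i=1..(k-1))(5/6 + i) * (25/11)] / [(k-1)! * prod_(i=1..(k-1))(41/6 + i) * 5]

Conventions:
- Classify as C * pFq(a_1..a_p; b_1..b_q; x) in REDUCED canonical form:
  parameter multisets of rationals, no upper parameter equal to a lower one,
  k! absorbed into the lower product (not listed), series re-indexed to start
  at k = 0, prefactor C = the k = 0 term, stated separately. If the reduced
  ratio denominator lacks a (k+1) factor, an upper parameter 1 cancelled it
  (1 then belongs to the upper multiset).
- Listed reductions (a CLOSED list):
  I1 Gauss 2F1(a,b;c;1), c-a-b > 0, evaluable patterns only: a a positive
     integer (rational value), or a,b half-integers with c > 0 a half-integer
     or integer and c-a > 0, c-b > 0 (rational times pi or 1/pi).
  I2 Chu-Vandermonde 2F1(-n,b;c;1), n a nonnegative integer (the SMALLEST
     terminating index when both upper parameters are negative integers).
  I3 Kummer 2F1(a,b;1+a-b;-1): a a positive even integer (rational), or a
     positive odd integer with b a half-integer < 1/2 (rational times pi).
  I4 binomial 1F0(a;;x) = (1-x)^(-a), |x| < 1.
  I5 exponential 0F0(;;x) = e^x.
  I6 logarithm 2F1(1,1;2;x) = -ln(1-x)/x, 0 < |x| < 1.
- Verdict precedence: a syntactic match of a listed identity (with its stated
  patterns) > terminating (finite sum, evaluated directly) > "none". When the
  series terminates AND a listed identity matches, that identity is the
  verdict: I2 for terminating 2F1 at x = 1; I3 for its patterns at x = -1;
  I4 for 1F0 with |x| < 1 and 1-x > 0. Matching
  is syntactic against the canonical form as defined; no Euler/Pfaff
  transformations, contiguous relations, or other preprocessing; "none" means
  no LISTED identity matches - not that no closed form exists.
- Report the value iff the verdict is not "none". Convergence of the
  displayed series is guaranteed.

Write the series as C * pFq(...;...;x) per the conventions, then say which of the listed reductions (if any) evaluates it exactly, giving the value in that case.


At argument 1: a 2F1 with upper {1, 11/6}, lower {47/6}, scaled by C = 5/11. Verdict: Gauss (I1, integer-parameter pattern) applies (x = 1: the Gamma ratio telescopes since c-a-b = 5 > 0 and a = 1 in Z>0). Exact value: 41/66.

Key observation: with t_0 = 5/11, the constant factors (C = 5/11) combine into one prefactor.
Consecutive-term ratio: r(k) = 1 * (k+1) (k+11/6) / [(k+47/6) (k+1)] - poly over poly, x = 1 from leading terms; C = 5/11 at k = 0.


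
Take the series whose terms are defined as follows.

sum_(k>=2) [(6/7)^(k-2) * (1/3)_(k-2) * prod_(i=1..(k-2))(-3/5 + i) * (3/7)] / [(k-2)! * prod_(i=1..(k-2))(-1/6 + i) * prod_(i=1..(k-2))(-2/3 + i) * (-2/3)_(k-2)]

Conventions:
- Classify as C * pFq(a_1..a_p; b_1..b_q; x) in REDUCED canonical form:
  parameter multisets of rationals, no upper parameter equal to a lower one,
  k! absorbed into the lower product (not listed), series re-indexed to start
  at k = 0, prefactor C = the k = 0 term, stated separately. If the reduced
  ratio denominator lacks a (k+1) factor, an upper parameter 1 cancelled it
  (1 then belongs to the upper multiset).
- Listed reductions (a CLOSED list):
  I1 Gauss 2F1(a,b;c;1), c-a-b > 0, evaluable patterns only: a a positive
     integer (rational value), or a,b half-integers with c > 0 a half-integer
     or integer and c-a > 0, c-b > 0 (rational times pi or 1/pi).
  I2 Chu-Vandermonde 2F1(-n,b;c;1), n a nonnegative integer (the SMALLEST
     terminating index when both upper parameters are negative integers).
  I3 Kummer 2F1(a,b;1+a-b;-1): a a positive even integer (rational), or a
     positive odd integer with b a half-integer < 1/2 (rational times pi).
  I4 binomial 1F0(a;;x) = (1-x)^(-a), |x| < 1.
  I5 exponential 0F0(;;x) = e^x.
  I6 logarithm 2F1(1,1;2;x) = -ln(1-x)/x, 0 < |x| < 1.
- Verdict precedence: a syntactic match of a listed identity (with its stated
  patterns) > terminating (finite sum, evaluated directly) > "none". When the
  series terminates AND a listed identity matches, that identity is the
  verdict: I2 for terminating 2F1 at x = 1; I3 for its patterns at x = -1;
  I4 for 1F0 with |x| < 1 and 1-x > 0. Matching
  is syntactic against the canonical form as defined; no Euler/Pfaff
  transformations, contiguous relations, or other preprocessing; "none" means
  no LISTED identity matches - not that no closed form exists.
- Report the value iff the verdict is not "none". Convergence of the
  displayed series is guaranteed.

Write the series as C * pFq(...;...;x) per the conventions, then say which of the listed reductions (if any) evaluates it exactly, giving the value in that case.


This is 3/7 * 1F2(2/5; -2/3, 5/6; 6/7) in reduced canonical form. Verdict: none (x = 6/7): each listed identity misses the multisets {2/5} ; {-2/3, 5/6}.

First insight: t_0 being 3/7, the lower running product (C = 3/7) is a rising factorial.
Step ratio: r(k) = (6/7) * (k+2/5) / [(k-2/3) (k+5/6) (k+1)] - rational in k, leading ratio (6/7); with t_0 = 3/7, classification follows.


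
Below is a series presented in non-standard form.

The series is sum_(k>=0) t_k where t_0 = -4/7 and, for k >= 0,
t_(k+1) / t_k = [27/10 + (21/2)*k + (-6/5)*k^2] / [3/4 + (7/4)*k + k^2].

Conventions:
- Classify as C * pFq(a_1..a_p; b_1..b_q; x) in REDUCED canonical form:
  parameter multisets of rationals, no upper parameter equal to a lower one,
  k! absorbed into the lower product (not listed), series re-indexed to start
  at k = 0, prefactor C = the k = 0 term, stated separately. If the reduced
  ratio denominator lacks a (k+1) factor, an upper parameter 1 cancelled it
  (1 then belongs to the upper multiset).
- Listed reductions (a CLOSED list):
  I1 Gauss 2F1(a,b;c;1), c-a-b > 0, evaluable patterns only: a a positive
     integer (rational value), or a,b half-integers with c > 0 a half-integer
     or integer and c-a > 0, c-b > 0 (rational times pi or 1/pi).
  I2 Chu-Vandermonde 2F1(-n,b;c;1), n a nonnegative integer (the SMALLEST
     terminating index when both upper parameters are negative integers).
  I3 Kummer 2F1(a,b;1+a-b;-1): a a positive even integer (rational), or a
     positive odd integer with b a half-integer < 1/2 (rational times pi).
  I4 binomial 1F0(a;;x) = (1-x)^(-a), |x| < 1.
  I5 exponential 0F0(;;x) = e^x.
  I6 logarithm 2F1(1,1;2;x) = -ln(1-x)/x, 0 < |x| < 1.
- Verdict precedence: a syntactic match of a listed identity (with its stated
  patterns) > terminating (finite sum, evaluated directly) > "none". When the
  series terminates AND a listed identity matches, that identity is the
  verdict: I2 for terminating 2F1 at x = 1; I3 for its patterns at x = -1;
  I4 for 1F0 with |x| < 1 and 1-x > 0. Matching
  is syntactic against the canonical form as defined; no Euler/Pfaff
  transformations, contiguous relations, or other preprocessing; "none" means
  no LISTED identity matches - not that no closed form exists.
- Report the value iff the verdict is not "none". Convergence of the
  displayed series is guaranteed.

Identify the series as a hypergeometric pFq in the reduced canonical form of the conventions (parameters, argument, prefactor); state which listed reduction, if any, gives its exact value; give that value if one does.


Prefactor -4/7, argument -6/5: 2F1 with upper {-9, 1/4} over lower {3/4}. Verdict: terminating - upper -9 stops the sum at k = 9; the 10 terms are added exactly. Sum: -1504818933908/13647265625.

First insight: x = (-6/5) and roots of the ratio polynomials (C = -4/7) are the negated parameters.
Consecutive-term ratio: r(k) = (-6/5) * (k-9) (k+1/4) / [(k+3/4) (k+1)] - rational in k, leading ratio (-6/5); with t_0 = -4/7, classification follows.


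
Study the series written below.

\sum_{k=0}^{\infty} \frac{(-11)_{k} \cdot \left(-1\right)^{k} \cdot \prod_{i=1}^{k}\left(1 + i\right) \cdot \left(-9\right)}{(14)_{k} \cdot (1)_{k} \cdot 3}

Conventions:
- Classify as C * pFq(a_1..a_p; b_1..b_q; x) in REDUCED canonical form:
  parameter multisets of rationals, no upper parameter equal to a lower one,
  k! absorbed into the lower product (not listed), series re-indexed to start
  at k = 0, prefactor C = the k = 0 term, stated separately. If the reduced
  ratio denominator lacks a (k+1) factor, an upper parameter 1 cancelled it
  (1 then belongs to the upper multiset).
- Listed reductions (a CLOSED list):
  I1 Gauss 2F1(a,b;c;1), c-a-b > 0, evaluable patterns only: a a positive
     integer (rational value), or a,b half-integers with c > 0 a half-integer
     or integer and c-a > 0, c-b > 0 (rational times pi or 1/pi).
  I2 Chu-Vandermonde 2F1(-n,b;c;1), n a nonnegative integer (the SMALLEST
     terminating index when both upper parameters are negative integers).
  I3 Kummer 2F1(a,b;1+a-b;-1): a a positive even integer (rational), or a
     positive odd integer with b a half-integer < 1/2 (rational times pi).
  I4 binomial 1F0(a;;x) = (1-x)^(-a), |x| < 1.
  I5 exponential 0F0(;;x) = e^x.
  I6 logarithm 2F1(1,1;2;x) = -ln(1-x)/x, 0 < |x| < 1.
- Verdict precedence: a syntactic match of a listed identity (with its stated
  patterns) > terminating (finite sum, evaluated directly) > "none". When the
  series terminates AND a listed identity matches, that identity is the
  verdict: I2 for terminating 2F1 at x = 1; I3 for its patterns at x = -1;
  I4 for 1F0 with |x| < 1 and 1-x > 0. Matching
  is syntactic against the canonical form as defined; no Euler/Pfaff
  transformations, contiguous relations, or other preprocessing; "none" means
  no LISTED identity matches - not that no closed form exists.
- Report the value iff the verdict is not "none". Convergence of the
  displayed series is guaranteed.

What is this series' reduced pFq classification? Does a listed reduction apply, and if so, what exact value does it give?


The series (x = -1) is 2F1: upper {-11, 2}, lower {14}, prefactor -3. Verdict: Kummer's theorem (I3) fires (x = -1; c = 14 equals 1+a-b for upper {-11, 2}: listed pattern). Hence: -\frac{39}{2}.

Structural cue: with t_0 = -3, the running product (C = -3, x = -1) telescopes to a rising factorial.
Adjacent-term ratio: r(k) = -1 * (k-11) (k+2) / [(k+14) (k+1)] - rational; roots negated = parameters, x = -1, C = -3.
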